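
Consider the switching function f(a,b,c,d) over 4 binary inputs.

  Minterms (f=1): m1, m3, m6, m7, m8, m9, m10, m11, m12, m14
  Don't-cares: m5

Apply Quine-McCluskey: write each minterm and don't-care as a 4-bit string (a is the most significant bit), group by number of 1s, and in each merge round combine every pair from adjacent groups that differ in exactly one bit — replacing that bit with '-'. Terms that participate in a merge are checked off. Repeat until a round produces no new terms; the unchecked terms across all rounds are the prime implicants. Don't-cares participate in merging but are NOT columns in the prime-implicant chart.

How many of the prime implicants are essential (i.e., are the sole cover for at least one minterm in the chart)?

1

size-2^0 implicants → 0001(✓)  0011(✓)  0101(✓)  0110(✓)  0111(✓)  1000(✓)  1001(✓)  1010(✓)  1011(✓)  1100(✓)  1110(✓)
size-2^1 implicants → -001(✓)  -011(✓)  -110  0-01(✓)  0-11(✓)  00-1(✓)  01-1(✓)  011-  1-00(✓)  1-10(✓)  10-0(✓)  10-1(✓)  100-(✓)  101-(✓)  11-0(✓)
size-2^2 implicants → -0-1  0--1  1--0  10--
Unchecked terms (primes): -0-1, -110, 0--1, 011-, 1--0, 10--
Minterm coverage:
  m1 ⊆ -0-1,0--1
  m3 ⊆ -0-1,0--1
  m6 ⊆ -110,011-
  m7 ⊆ 0--1,011-
  m8 ⊆ 1--0,10--
  m9 ⊆ -0-1,10--
  m10 ⊆ 1--0,10--
  m11 ⊆ -0-1,10--
  m12 ⊆ 1--0 [E]
  m14 ⊆ -110,1--0
E = {1--0}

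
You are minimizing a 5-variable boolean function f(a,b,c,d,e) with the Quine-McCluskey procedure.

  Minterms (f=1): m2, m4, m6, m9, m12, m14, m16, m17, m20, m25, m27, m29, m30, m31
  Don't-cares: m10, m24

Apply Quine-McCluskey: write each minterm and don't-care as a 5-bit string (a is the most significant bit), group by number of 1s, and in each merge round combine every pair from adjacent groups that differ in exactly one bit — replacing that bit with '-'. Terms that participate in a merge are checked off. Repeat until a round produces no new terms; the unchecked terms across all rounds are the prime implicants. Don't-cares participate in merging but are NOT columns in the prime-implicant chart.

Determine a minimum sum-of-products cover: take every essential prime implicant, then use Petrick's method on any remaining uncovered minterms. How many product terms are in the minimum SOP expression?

size-2^0 implicants → 00010(✓)  00100(✓)  00110(✓)  01001(✓)  01010(✓)  01100(✓)  01110(✓)  10000(✓)  10001(✓)  10100(✓)  11000(✓)  11001(✓)  11011(✓)  11101(✓)  11110(✓)  11111(✓)
size-2^1 implicants → -0100  -1001  -1110  0-010(✓)  0-100(✓)  0-110(✓)  00-10(✓)  001-0(✓)  01-10(✓)  011-0(✓)  1-000(✓)  1-001(✓)  10-00  1000-(✓)  11-01(✓)  11-11(✓)  110-1(✓)  1100-(✓)  111-1(✓)  1111-
size-2^2 implicants → 0--10  0-1-0  1-00-  11--1
Unchecked terms (primes): -0100, -1001, -1110, 0--10, 0-1-0, 1-00-, 10-00, 11--1, 1111-
Minterm coverage:
  m2 ⊆ 0--10 [E]
  m4 ⊆ -0100,0-1-0
  m6 ⊆ 0--10,0-1-0
  m9 ⊆ -1001 [E]
  m12 ⊆ 0-1-0 [E]
  m14 ⊆ -1110,0--10,0-1-0
  m16 ⊆ 1-00-,10-00
  m17 ⊆ 1-00- [E]
  m20 ⊆ -0100,10-00
  m25 ⊆ -1001,1-00-,11--1
  m27 ⊆ 11--1 [E]
  m29 ⊆ 11--1 [E]
  m30 ⊆ -1110,1111-
  m31 ⊆ 11--1,1111-
E = {-1001, 0--10, 0-1-0, 1-00-, 11--1}
Petrick residual → -0100, -1110
Cover = b'cd'e' + bc'd'e + bcde' + a'de' + a'ce' + ac'd' + abe  |cover|=7

7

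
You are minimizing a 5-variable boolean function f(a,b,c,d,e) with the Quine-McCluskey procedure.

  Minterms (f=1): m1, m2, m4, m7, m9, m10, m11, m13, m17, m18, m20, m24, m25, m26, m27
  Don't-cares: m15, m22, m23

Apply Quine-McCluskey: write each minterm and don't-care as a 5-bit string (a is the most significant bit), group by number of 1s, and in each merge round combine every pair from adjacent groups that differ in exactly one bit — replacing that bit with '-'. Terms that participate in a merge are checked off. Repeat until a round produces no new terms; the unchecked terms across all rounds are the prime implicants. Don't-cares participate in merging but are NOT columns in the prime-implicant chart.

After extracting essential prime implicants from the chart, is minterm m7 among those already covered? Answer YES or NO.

NO

size-2^0 implicants → 00001(✓)  00010(✓)  00100(✓)  00111(✓)  01001(✓)  01010(✓)  01011(✓)  01101(✓)  01111(✓)  10001(✓)  10010(✓)  10100(✓)  10110(✓)  10111(✓)  11000(✓)  11001(✓)  11010(✓)  11011(✓)
size-2^1 implicants → -0001(✓)  -0010(✓)  -0100  -0111  -1001(✓)  -1010(✓)  -1011(✓)  0-001(✓)  0-010(✓)  0-111  01-01(✓)  01-11(✓)  010-1(✓)  0101-(✓)  011-1(✓)  1-001(✓)  1-010(✓)  10-10  101-0  1011-  110-0(✓)  110-1(✓)  1100-(✓)  1101-(✓)
size-2^2 implicants → --001  --010  -10-1  -101-  01--1  110--
Unchecked terms (primes): --001, --010, -0100, -0111, -10-1, -101-, 0-111, 01--1, 10-10, 101-0, 1011-, 110--
Minterm coverage:
  m1 ⊆ --001 [E]
  m2 ⊆ --010 [E]
  m4 ⊆ -0100 [E]
  m7 ⊆ -0111,0-111
  m9 ⊆ --001,-10-1,01--1
  m10 ⊆ --010,-101-
  m11 ⊆ -10-1,-101-,01--1
  m13 ⊆ 01--1 [E]
  m17 ⊆ --001 [E]
  m18 ⊆ --010,10-10
  m20 ⊆ -0100,101-0
  m24 ⊆ 110-- [E]
  m25 ⊆ --001,-10-1,110--
  m26 ⊆ --010,-101-,110--
  m27 ⊆ -10-1,-101-,110--
E = {--001, --010, -0100, 01--1, 110--}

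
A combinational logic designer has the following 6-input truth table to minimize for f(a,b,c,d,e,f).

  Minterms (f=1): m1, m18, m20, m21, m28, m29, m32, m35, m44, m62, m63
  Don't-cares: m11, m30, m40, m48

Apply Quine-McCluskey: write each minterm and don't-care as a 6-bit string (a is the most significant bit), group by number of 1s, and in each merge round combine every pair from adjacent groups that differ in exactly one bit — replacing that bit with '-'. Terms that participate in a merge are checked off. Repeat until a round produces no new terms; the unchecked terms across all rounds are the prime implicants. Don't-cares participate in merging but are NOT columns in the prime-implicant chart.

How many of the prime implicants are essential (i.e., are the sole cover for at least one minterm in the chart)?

6

Round 0: 000001 001011 010010 010100✓ 010101✓ 011100✓ 011101✓ 011110✓ 100000✓ 100011 101000✓ 101100✓ 110000✓ 111110✓ 111111✓
Round 1: -11110 01-100✓ 01-101✓ 01010-✓ 0111-0 01110-✓ 1-0000 10-000 101-00 11111-
Round 2: 01-10-
PIs = {-11110, 000001, 001011, 01-10-, 010010, 0111-0, 1-0000, 10-000, 100011, 101-00, 11111-}
Coverage chart:
  m1: 000001 ←essential
  m18: 010010 ←essential
  m20: 01-10- ←essential
  m21: 01-10- ←essential
  m28: 01-10-,0111-0
  m29: 01-10- ←essential
  m32: 1-0000,10-000
  m35: 100011 ←essential
  m44: 101-00 ←essential
  m62: -11110,11111-
  m63: 11111- ←essential
Essential: 000001, 01-10-, 010010, 100011, 101-00, 11111-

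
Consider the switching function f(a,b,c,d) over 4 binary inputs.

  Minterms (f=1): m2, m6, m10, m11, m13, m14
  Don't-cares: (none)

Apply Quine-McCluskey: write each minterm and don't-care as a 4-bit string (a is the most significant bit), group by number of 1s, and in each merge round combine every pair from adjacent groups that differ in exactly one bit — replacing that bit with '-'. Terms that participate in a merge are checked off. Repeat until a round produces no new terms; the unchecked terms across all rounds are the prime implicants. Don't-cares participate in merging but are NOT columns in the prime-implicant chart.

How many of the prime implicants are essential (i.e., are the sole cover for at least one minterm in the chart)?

size-2^0 implicants → 0010(✓)  0110(✓)  1010(✓)  1011(✓)  1101  1110(✓)
size-2^1 implicants → -010(✓)  -110(✓)  0-10(✓)  1-10(✓)  101-
size-2^2 implicants → --10
Unchecked terms (primes): --10, 101-, 1101
Minterm coverage:
  m2 ⊆ --10 [E]
  m6 ⊆ --10 [E]
  m10 ⊆ --10,101-
  m11 ⊆ 101- [E]
  m13 ⊆ 1101 [E]
  m14 ⊆ --10 [E]
E = {--10, 101-, 1101}

3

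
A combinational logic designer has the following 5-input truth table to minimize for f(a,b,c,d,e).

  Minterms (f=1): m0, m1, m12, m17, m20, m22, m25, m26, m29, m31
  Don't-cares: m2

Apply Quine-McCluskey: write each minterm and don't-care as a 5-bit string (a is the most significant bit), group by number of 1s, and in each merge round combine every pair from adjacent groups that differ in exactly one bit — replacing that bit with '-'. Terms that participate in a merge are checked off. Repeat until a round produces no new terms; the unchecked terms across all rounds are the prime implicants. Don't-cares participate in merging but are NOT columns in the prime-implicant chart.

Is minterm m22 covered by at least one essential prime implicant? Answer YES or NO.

YES

Round 0: 00000✓ 00001✓ 00010✓ 01100 10001✓ 10100✓ 10110✓ 11001✓ 11010 11101✓ 11111✓
Round 1: -0001 000-0 0000- 1-001 101-0 11-01 111-1
PIs = {-0001, 000-0, 0000-, 01100, 1-001, 101-0, 11-01, 11010, 111-1}
Coverage chart:
  m0: 000-0,0000-
  m1: -0001,0000-
  m12: 01100 ←essential
  m17: -0001,1-001
  m20: 101-0 ←essential
  m22: 101-0 ←essential
  m25: 1-001,11-01
  m26: 11010 ←essential
  m29: 11-01,111-1
  m31: 111-1 ←essential
Essential: 01100, 101-0, 11010, 111-1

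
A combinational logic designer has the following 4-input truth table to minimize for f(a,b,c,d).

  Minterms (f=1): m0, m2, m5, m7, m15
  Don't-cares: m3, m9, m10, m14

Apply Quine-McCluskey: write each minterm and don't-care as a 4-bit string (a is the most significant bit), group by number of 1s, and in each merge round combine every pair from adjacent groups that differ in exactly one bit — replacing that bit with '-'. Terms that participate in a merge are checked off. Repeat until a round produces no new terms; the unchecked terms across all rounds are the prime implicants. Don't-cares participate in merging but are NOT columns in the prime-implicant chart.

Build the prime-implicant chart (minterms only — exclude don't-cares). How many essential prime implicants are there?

size-2^0 implicants → 0000(✓)  0010(✓)  0011(✓)  0101(✓)  0111(✓)  1001  1010(✓)  1110(✓)  1111(✓)
size-2^1 implicants → -010  -111  0-11  00-0  001-  01-1  1-10  111-
Unchecked terms (primes): -010, -111, 0-11, 00-0, 001-, 01-1, 1-10, 1001, 111-
Minterm coverage:
  m0 ⊆ 00-0 [E]
  m2 ⊆ -010,00-0,001-
  m5 ⊆ 01-1 [E]
  m7 ⊆ -111,0-11,01-1
  m15 ⊆ -111,111-
E = {00-0, 01-1}

2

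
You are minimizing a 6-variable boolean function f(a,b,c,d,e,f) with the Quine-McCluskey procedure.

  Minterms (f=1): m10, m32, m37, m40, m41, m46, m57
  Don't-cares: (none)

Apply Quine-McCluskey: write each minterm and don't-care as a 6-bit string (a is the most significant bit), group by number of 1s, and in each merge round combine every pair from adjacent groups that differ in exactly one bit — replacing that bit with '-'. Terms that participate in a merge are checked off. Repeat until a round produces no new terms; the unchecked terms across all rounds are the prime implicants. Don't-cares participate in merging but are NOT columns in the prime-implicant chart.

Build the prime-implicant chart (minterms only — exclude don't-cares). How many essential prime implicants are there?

Round 0: 001010 100000✓ 100101 101000✓ 101001✓ 101110 111001✓
Round 1: 1-1001 10-000 10100-
PIs = {001010, 1-1001, 10-000, 100101, 10100-, 101110}
Coverage chart:
  m10: 001010 ←essential
  m32: 10-000 ←essential
  m37: 100101 ←essential
  m40: 10-000,10100-
  m41: 1-1001,10100-
  m46: 101110 ←essential
  m57: 1-1001 ←essential
Essential: 001010, 1-1001, 10-000, 100101, 101110

5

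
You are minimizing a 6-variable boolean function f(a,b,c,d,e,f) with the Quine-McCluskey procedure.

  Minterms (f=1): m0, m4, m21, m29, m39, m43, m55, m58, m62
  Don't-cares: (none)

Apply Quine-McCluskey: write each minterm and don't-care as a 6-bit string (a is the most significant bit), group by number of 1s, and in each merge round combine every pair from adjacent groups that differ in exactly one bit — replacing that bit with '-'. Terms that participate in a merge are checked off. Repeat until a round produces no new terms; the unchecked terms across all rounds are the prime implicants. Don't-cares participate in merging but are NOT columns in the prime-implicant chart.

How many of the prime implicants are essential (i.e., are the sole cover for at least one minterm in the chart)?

5

size-2^0 implicants → 000000(✓)  000100(✓)  010101(✓)  011101(✓)  100111(✓)  101011  110111(✓)  111010(✓)  111110(✓)
size-2^1 implicants → 000-00  01-101  1-0111  111-10
Unchecked terms (primes): 000-00, 01-101, 1-0111, 101011, 111-10
Minterm coverage:
  m0 ⊆ 000-00 [E]
  m4 ⊆ 000-00 [E]
  m21 ⊆ 01-101 [E]
  m29 ⊆ 01-101 [E]
  m39 ⊆ 1-0111 [E]
  m43 ⊆ 101011 [E]
  m55 ⊆ 1-0111 [E]
  m58 ⊆ 111-10 [E]
  m62 ⊆ 111-10 [E]
E = {000-00, 01-101, 1-0111, 101011, 111-10}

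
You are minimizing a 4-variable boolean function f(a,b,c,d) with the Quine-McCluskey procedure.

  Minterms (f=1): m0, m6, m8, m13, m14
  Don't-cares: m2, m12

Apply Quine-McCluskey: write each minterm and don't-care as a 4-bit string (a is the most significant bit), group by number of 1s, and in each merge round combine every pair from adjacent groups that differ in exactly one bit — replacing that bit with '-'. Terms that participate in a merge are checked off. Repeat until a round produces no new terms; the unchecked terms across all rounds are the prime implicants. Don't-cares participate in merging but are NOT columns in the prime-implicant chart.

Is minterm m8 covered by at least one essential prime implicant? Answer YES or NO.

NO

Round 0: 0000✓ 0010✓ 0110✓ 1000✓ 1100✓ 1101✓ 1110✓
Round 1: -000 -110 0-10 00-0 1-00 11-0 110-
PIs = {-000, -110, 0-10, 00-0, 1-00, 11-0, 110-}
Coverage chart:
  m0: -000,00-0
  m6: -110,0-10
  m8: -000,1-00
  m13: 110- ←essential
  m14: -110,11-0
Essential: 110-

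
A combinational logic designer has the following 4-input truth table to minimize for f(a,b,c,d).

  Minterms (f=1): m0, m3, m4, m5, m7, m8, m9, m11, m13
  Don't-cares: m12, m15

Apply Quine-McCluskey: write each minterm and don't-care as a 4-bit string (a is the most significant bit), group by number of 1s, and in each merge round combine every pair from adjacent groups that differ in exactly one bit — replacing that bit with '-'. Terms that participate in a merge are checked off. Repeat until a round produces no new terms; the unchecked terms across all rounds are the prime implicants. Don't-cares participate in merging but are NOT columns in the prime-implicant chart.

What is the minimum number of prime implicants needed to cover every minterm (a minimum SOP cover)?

4

Round 0: 0000✓ 0011✓ 0100✓ 0101✓ 0111✓ 1000✓ 1001✓ 1011✓ 1100✓ 1101✓ 1111✓
Round 1: -000✓ -011✓ -100✓ -101✓ -111✓ 0-00✓ 0-11✓ 01-1✓ 010-✓ 1-00✓ 1-01✓ 1-11✓ 10-1✓ 100-✓ 11-1✓ 110-✓
Round 2: --00 --11 -1-1 -10- 1--1 1-0-
PIs = {--00, --11, -1-1, -10-, 1--1, 1-0-}
Coverage chart:
  m0: --00 ←essential
  m3: --11 ←essential
  m4: --00,-10-
  m5: -1-1,-10-
  m7: --11,-1-1
  m8: --00,1-0-
  m9: 1--1,1-0-
  m11: --11,1--1
  m13: -1-1,-10-,1--1,1-0-
Essential: --00, --11
Petrick residual → -1-1, 1--1
Min cover (4 terms): c'd' + cd + bd + ad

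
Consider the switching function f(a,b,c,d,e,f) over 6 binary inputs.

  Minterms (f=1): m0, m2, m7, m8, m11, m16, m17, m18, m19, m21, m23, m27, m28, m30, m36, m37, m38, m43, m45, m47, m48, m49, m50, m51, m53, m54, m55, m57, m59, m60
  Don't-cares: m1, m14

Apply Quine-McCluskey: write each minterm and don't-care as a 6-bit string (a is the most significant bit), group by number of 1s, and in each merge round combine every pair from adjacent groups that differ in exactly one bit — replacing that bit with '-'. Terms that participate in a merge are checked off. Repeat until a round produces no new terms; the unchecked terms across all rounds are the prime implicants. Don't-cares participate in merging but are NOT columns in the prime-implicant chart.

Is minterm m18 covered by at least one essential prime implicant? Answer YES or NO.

YES

Round 0: 000000✓ 000001✓ 000010✓ 000111✓ 001000✓ 001011✓ 001110✓ 010000✓ 010001✓ 010010✓ 010011✓ 010101✓ 010111✓ 011011✓ 011100✓ 011110✓ 100100✓ 100101✓ 100110✓ 101011✓ 101101✓ 101111✓ 110000✓ 110001✓ 110010✓ 110011✓ 110101✓ 110110✓ 110111✓ 111001✓ 111011✓ 111100✓
Round 1: -01011✓ -10000✓ -10001✓ -10010✓ -10011✓ -10101✓ -10111✓ -11011✓ -11100 0-0000✓ 0-0001✓ 0-0010✓ 0-0111 0-1011✓ 0-1110 00-000 0000-0✓ 00000-✓ 01-011✓ 010-01✓ 010-11✓ 0100-0✓ 0100-1✓ 01000-✓ 01001-✓ 0101-1✓ 0111-0 1-0101 1-0110 1-1011✓ 10-101 1001-0 10010- 101-11 1011-1 11-001✓ 11-011✓ 110-01✓ 110-10✓ 110-11✓ 1100-0✓ 1100-1✓ 11000-✓ 11001-✓ 1101-1✓ 11011-✓ 1110-1✓
Round 2: --1011 -1-011 -10-01✓ -10-11✓ -100-0✓ -100-1✓ -1000-✓ -1001-✓ -101-1✓ 0-00-0 0-000- 010--1✓ 0100--✓ 11-0-1 110--1✓ 110-1- 1100--✓
Round 3: -10--1 -100--
PIs = {--1011, -1-011, -10--1, -100--, -11100, 0-00-0, 0-000-, 0-0111, 0-1110, 00-000, 0111-0, 1-0101, 1-0110, 10-101, 1001-0, 10010-, 101-11, 1011-1, 11-0-1, 110-1-}
Coverage chart:
  m0: 0-00-0,0-000-,00-000
  m2: 0-00-0 ←essential
  m7: 0-0111 ←essential
  m8: 00-000 ←essential
  m11: --1011 ←essential
  m16: -100--,0-00-0,0-000-
  m17: -10--1,-100--,0-000-
  m18: -100--,0-00-0
  m19: -1-011,-10--1,-100--
  m21: -10--1 ←essential
  m23: -10--1,0-0111
  m27: --1011,-1-011
  m28: -11100,0111-0
  m30: 0-1110,0111-0
  m36: 1001-0,10010-
  m37: 1-0101,10-101,10010-
  m38: 1-0110,1001-0
  m43: --1011,101-11
  m45: 10-101,1011-1
  m47: 101-11,1011-1
  m48: -100-- ←essential
  m49: -10--1,-100--,11-0-1
  m50: -100--,110-1-
  m51: -1-011,-10--1,-100--,11-0-1,110-1-
  m53: -10--1,1-0101
  m54: 1-0110,110-1-
  m55: -10--1,110-1-
  m57: 11-0-1 ←essential
  m59: --1011,-1-011,11-0-1
  m60: -11100 ←essential
Essential: --1011, -10--1, -100--, -11100, 0-00-0, 0-0111, 00-000, 11-0-1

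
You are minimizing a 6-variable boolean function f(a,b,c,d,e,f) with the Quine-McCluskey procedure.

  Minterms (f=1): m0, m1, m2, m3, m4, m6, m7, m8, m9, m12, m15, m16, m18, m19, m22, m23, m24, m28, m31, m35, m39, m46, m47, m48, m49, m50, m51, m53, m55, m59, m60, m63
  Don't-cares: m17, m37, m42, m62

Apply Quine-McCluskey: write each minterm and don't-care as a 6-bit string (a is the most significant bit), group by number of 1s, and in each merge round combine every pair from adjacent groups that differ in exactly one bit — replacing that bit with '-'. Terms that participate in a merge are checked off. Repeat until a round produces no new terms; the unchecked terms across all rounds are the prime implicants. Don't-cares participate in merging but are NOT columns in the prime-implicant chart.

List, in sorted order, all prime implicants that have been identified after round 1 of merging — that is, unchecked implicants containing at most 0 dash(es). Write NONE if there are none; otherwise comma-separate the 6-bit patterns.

size-2^0 implicants → 000000(✓)  000001(✓)  000010(✓)  000011(✓)  000100(✓)  000110(✓)  000111(✓)  001000(✓)  001001(✓)  001100(✓)  001111(✓)  010000(✓)  010001(✓)  010010(✓)  010011(✓)  010110(✓)  010111(✓)  011000(✓)  011100(✓)  011111(✓)  100011(✓)  100101(✓)  100111(✓)  101010(✓)  101110(✓)  101111(✓)  110000(✓)  110001(✓)  110010(✓)  110011(✓)  110101(✓)  110111(✓)  111011(✓)  111100(✓)  111110(✓)  111111(✓)
size-2^1 implicants → -00011(✓)  -00111(✓)  -01111(✓)  -10000(✓)  -10001(✓)  -10010(✓)  -10011(✓)  -10111(✓)  -11100  -11111(✓)  0-0000(✓)  0-0001(✓)  0-0010(✓)  0-0011(✓)  0-0110(✓)  0-0111(✓)  0-1000(✓)  0-1100(✓)  0-1111(✓)  00-000(✓)  00-001(✓)  00-100(✓)  00-111(✓)  000-00(✓)  000-10(✓)  000-11(✓)  0000-0(✓)  0000-1(✓)  00000-(✓)  00001-(✓)  0001-0(✓)  00011-(✓)  001-00(✓)  00100-(✓)  01-000(✓)  01-111(✓)  010-10(✓)  010-11(✓)  0100-0(✓)  0100-1(✓)  01000-(✓)  01001-(✓)  01011-(✓)  011-00(✓)  1-0011(✓)  1-0101(✓)  1-0111(✓)  1-1110(✓)  1-1111(✓)  10-111(✓)  100-11(✓)  1001-1(✓)  101-10  10111-(✓)  11-011(✓)  11-111(✓)  110-01(✓)  110-11(✓)  1100-0(✓)  1100-1(✓)  11000-(✓)  11001-(✓)  1101-1(✓)  111-11(✓)  1111-0  11111-(✓)
size-2^2 implicants → --0011(✓)  --0111(✓)  --1111(✓)  -0-111(✓)  -00-11(✓)  -1-111(✓)  -10-11(✓)  -100-0(✓)  -100-1(✓)  -1000-(✓)  -1001-(✓)  0--000  0--111(✓)  0-0-10(✓)  0-0-11(✓)  0-00-0(✓)  0-00-1(✓)  0-000-(✓)  0-001-(✓)  0-011-(✓)  0-1-00  00--00  00-00-  000--0  000-1-(✓)  0000--(✓)  010-1-(✓)  0100--(✓)  1--111(✓)  1-0-11(✓)  1-01-1  1-111-  11--11  110--1  1100--(✓)
size-2^3 implicants → ---111  --0-11  -100--  0-0-1-  0-00--
Unchecked terms (primes): ---111, --0-11, -100--, -11100, 0--000, 0-0-1-, 0-00--, 0-1-00, 00--00, 00-00-, 000--0, 1-01-1, 1-111-, 101-10, 11--11, 110--1, 1111-0

NONE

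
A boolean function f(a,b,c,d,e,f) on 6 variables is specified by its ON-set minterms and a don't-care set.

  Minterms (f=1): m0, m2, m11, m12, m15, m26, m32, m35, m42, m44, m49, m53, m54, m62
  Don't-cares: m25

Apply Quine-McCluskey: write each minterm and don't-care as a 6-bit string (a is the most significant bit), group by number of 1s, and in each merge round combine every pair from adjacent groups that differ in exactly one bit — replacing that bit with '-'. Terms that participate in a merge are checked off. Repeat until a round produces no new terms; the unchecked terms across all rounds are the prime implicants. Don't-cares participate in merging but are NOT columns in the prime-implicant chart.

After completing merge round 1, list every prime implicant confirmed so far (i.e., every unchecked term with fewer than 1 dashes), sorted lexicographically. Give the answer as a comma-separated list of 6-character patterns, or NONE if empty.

011001, 011010, 100011, 101010

size-2^0 implicants → 000000(✓)  000010(✓)  001011(✓)  001100(✓)  001111(✓)  011001  011010  100000(✓)  100011  101010  101100(✓)  110001(✓)  110101(✓)  110110(✓)  111110(✓)
size-2^1 implicants → -00000  -01100  0000-0  001-11  11-110  110-01
Unchecked terms (primes): -00000, -01100, 0000-0, 001-11, 011001, 011010, 100011, 101010, 11-110, 110-01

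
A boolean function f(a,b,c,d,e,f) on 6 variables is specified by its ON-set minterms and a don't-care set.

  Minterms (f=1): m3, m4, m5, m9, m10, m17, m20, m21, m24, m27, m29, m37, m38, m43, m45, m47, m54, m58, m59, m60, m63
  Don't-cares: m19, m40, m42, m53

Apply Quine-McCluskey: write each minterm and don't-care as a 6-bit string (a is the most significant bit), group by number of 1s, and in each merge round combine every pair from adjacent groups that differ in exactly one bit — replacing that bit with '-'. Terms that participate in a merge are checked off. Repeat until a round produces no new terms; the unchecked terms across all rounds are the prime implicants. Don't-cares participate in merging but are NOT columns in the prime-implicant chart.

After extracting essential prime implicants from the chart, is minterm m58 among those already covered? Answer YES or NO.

size-2^0 implicants → 000011(✓)  000100(✓)  000101(✓)  001001  001010(✓)  010001(✓)  010011(✓)  010100(✓)  010101(✓)  011000  011011(✓)  011101(✓)  100101(✓)  100110(✓)  101000(✓)  101010(✓)  101011(✓)  101101(✓)  101111(✓)  110101(✓)  110110(✓)  111010(✓)  111011(✓)  111100  111111(✓)
size-2^1 implicants → -00101(✓)  -01010  -10101(✓)  -11011  0-0011  0-0100(✓)  0-0101(✓)  00010-(✓)  01-011  01-101  010-01  0100-1  01010-(✓)  1-0101(✓)  1-0110  1-1010(✓)  1-1011(✓)  1-1111(✓)  10-101  101-11(✓)  1010-0  10101-(✓)  1011-1  111-11(✓)  11101-(✓)
size-2^2 implicants → --0101  0-010-  1-1-11  1-101-
Unchecked terms (primes): --0101, -01010, -11011, 0-0011, 0-010-, 001001, 01-011, 01-101, 010-01, 0100-1, 011000, 1-0110, 1-1-11, 1-101-, 10-101, 1010-0, 1011-1, 111100
Minterm coverage:
  m3 ⊆ 0-0011 [E]
  m4 ⊆ 0-010- [E]
  m5 ⊆ --0101,0-010-
  m9 ⊆ 001001 [E]
  m10 ⊆ -01010 [E]
  m17 ⊆ 010-01,0100-1
  m20 ⊆ 0-010- [E]
  m21 ⊆ --0101,0-010-,01-101,010-01
  m24 ⊆ 011000 [E]
  m27 ⊆ -11011,01-011
  m29 ⊆ 01-101 [E]
  m37 ⊆ --0101,10-101
  m38 ⊆ 1-0110 [E]
  m43 ⊆ 1-1-11,1-101-
  m45 ⊆ 10-101,1011-1
  m47 ⊆ 1-1-11,1011-1
  m54 ⊆ 1-0110 [E]
  m58 ⊆ 1-101- [E]
  m59 ⊆ -11011,1-1-11,1-101-
  m60 ⊆ 111100 [E]
  m63 ⊆ 1-1-11 [E]
E = {-01010, 0-0011, 0-010-, 001001, 01-101, 011000, 1-0110, 1-1-11, 1-101-, 111100}

YES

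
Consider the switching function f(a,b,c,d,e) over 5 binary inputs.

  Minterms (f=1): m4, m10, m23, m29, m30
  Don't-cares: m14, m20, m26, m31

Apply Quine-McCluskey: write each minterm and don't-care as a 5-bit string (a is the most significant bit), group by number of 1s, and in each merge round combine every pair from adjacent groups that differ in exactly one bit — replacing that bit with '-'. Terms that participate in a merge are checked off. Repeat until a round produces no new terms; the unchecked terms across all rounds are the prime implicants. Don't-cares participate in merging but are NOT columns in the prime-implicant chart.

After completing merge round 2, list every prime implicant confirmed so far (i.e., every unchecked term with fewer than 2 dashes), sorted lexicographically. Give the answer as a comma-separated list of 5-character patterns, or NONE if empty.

Round 0: 00100✓ 01010✓ 01110✓ 10100✓ 10111✓ 11010✓ 11101✓ 11110✓ 11111✓
Round 1: -0100 -1010✓ -1110✓ 01-10✓ 1-111 11-10✓ 111-1 1111-
Round 2: -1-10
PIs = {-0100, -1-10, 1-111, 111-1, 1111-}

-0100, 1-111, 111-1, 1111-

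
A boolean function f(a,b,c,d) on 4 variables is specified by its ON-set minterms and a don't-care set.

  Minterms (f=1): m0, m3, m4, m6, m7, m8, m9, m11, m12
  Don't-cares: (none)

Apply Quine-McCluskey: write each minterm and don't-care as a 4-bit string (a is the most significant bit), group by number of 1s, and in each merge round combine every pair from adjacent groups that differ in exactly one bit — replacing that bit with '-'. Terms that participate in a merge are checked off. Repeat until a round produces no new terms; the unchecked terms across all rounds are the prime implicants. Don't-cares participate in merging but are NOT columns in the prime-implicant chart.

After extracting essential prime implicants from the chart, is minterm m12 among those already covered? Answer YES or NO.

Round 0: 0000✓ 0011✓ 0100✓ 0110✓ 0111✓ 1000✓ 1001✓ 1011✓ 1100✓
Round 1: -000✓ -011 -100✓ 0-00✓ 0-11 01-0 011- 1-00✓ 10-1 100-
Round 2: --00
PIs = {--00, -011, 0-11, 01-0, 011-, 10-1, 100-}
Coverage chart:
  m0: --00 ←essential
  m3: -011,0-11
  m4: --00,01-0
  m6: 01-0,011-
  m7: 0-11,011-
  m8: --00,100-
  m9: 10-1,100-
  m11: -011,10-1
  m12: --00 ←essential
Essential: --00

YES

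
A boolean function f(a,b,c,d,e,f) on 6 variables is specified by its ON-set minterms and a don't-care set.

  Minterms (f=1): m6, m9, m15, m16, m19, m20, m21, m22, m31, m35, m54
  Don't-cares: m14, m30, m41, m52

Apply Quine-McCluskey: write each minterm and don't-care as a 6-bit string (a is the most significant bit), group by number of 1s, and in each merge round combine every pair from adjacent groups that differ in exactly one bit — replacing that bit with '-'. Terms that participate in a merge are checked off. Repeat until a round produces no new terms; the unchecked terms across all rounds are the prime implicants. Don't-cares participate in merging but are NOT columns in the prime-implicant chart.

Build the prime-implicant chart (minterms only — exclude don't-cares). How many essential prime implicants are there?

8

size-2^0 implicants → 000110(✓)  001001(✓)  001110(✓)  001111(✓)  010000(✓)  010011  010100(✓)  010101(✓)  010110(✓)  011110(✓)  011111(✓)  100011  101001(✓)  110100(✓)  110110(✓)
size-2^1 implicants → -01001  -10100(✓)  -10110(✓)  0-0110(✓)  0-1110(✓)  0-1111(✓)  00-110(✓)  00111-(✓)  01-110(✓)  010-00  0101-0(✓)  01010-  01111-(✓)  1101-0(✓)
size-2^2 implicants → -101-0  0--110  0-111-
Unchecked terms (primes): -01001, -101-0, 0--110, 0-111-, 010-00, 010011, 01010-, 100011
Minterm coverage:
  m6 ⊆ 0--110 [E]
  m9 ⊆ -01001 [E]
  m15 ⊆ 0-111- [E]
  m16 ⊆ 010-00 [E]
  m19 ⊆ 010011 [E]
  m20 ⊆ -101-0,010-00,01010-
  m21 ⊆ 01010- [E]
  m22 ⊆ -101-0,0--110
  m31 ⊆ 0-111- [E]
  m35 ⊆ 100011 [E]
  m54 ⊆ -101-0 [E]
E = {-01001, -101-0, 0--110, 0-111-, 010-00, 010011, 01010-, 100011}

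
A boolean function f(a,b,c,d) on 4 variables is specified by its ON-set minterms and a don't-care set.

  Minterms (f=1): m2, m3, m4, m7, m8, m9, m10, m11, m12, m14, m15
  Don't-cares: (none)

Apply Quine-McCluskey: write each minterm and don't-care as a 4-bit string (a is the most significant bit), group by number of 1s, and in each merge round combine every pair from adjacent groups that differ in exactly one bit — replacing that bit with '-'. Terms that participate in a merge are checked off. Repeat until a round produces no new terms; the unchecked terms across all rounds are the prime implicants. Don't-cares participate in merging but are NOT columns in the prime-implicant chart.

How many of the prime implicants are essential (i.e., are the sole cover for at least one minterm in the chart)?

4

Round 0: 0010✓ 0011✓ 0100✓ 0111✓ 1000✓ 1001✓ 1010✓ 1011✓ 1100✓ 1110✓ 1111✓
Round 1: -010✓ -011✓ -100 -111✓ 0-11✓ 001-✓ 1-00✓ 1-10✓ 1-11✓ 10-0✓ 10-1✓ 100-✓ 101-✓ 11-0✓ 111-✓
Round 2: --11 -01- 1--0 1-1- 10--
PIs = {--11, -01-, -100, 1--0, 1-1-, 10--}
Coverage chart:
  m2: -01- ←essential
  m3: --11,-01-
  m4: -100 ←essential
  m7: --11 ←essential
  m8: 1--0,10--
  m9: 10-- ←essential
  m10: -01-,1--0,1-1-,10--
  m11: --11,-01-,1-1-,10--
  m12: -100,1--0
  m14: 1--0,1-1-
  m15: --11,1-1-
Essential: --11, -01-, -100, 10--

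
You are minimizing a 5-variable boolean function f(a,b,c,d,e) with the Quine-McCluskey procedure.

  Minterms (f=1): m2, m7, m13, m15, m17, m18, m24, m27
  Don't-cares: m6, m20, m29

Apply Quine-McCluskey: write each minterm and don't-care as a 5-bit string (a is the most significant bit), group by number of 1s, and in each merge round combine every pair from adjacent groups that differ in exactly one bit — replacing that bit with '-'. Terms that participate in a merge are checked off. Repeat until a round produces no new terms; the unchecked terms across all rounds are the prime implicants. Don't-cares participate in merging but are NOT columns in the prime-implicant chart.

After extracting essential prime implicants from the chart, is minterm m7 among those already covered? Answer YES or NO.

NO

Round 0: 00010✓ 00110✓ 00111✓ 01101✓ 01111✓ 10001 10010✓ 10100 11000 11011 11101✓
Round 1: -0010 -1101 0-111 00-10 0011- 011-1
PIs = {-0010, -1101, 0-111, 00-10, 0011-, 011-1, 10001, 10100, 11000, 11011}
Coverage chart:
  m2: -0010,00-10
  m7: 0-111,0011-
  m13: -1101,011-1
  m15: 0-111,011-1
  m17: 10001 ←essential
  m18: -0010 ←essential
  m24: 11000 ←essential
  m27: 11011 ←essential
Essential: -0010, 10001, 11000, 11011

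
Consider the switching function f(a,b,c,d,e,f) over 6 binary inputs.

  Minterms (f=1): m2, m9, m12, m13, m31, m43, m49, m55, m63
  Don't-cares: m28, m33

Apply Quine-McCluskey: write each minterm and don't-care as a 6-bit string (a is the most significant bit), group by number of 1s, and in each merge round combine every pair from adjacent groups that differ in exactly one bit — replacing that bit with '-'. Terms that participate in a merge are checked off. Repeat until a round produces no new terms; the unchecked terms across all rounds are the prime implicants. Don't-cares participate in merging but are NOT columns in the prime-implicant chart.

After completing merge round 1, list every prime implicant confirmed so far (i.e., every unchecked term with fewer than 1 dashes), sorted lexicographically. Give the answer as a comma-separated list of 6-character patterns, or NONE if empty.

[col 0] 000010, 001001*, 001100*, 001101*, 011100*, 011111*, 100001*, 101011, 110001*, 110111*, 111111*
[col 1] -11111, 0-1100, 001-01, 00110-, 1-0001, 11-111
Prime implicants: -11111, 0-1100, 000010, 001-01, 00110-, 1-0001, 101011, 11-111

000010, 101011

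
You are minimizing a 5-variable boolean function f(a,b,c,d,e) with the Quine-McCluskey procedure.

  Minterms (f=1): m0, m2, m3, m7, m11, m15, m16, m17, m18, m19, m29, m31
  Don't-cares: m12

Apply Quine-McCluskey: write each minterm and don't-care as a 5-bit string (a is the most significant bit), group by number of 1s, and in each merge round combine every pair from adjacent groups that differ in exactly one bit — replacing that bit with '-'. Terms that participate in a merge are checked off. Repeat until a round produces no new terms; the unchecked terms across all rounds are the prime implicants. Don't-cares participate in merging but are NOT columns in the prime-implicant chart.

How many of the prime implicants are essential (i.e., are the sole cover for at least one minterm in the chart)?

4

Round 0: 00000✓ 00010✓ 00011✓ 00111✓ 01011✓ 01100 01111✓ 10000✓ 10001✓ 10010✓ 10011✓ 11101✓ 11111✓
Round 1: -0000✓ -0010✓ -0011✓ -1111 0-011✓ 0-111✓ 00-11✓ 000-0✓ 0001-✓ 01-11✓ 100-0✓ 100-1✓ 1000-✓ 1001-✓ 111-1
Round 2: -00-0 -001- 0--11 100--
PIs = {-00-0, -001-, -1111, 0--11, 01100, 100--, 111-1}
Coverage chart:
  m0: -00-0 ←essential
  m2: -00-0,-001-
  m3: -001-,0--11
  m7: 0--11 ←essential
  m11: 0--11 ←essential
  m15: -1111,0--11
  m16: -00-0,100--
  m17: 100-- ←essential
  m18: -00-0,-001-,100--
  m19: -001-,100--
  m29: 111-1 ←essential
  m31: -1111,111-1
Essential: -00-0, 0--11, 100--, 111-1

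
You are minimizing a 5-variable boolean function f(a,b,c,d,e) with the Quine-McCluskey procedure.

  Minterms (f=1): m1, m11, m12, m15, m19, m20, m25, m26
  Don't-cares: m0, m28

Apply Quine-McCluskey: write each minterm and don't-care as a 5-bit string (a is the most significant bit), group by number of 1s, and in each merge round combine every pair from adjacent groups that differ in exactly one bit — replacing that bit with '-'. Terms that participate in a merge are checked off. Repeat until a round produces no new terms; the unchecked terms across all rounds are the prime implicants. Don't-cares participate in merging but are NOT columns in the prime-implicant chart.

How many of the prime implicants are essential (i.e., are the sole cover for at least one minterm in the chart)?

Round 0: 00000✓ 00001✓ 01011✓ 01100✓ 01111✓ 10011 10100✓ 11001 11010 11100✓
Round 1: -1100 0000- 01-11 1-100
PIs = {-1100, 0000-, 01-11, 1-100, 10011, 11001, 11010}
Coverage chart:
  m1: 0000- ←essential
  m11: 01-11 ←essential
  m12: -1100 ←essential
  m15: 01-11 ←essential
  m19: 10011 ←essential
  m20: 1-100 ←essential
  m25: 11001 ←essential
  m26: 11010 ←essential
Essential: -1100, 0000-, 01-11, 1-100, 10011, 11001, 11010

7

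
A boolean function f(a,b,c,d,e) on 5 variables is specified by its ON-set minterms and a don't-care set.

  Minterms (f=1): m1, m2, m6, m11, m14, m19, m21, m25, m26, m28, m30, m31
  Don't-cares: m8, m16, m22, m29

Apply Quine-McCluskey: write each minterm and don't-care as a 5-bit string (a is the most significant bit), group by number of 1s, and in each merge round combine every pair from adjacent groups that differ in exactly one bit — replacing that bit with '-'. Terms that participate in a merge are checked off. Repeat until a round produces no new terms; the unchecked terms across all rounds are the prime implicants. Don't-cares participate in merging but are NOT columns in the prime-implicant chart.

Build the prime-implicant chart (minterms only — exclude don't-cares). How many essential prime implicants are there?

size-2^0 implicants → 00001  00010(✓)  00110(✓)  01000  01011  01110(✓)  10000  10011  10101(✓)  10110(✓)  11001(✓)  11010(✓)  11100(✓)  11101(✓)  11110(✓)  11111(✓)
size-2^1 implicants → -0110(✓)  -1110(✓)  0-110(✓)  00-10  1-101  1-110(✓)  11-01  11-10  111-0(✓)  111-1(✓)  1110-(✓)  1111-(✓)
size-2^2 implicants → --110  111--
Unchecked terms (primes): --110, 00-10, 00001, 01000, 01011, 1-101, 10000, 10011, 11-01, 11-10, 111--
Minterm coverage:
  m1 ⊆ 00001 [E]
  m2 ⊆ 00-10 [E]
  m6 ⊆ --110,00-10
  m11 ⊆ 01011 [E]
  m14 ⊆ --110 [E]
  m19 ⊆ 10011 [E]
  m21 ⊆ 1-101 [E]
  m25 ⊆ 11-01 [E]
  m26 ⊆ 11-10 [E]
  m28 ⊆ 111-- [E]
  m30 ⊆ --110,11-10,111--
  m31 ⊆ 111-- [E]
E = {--110, 00-10, 00001, 01011, 1-101, 10011, 11-01, 11-10, 111--}

9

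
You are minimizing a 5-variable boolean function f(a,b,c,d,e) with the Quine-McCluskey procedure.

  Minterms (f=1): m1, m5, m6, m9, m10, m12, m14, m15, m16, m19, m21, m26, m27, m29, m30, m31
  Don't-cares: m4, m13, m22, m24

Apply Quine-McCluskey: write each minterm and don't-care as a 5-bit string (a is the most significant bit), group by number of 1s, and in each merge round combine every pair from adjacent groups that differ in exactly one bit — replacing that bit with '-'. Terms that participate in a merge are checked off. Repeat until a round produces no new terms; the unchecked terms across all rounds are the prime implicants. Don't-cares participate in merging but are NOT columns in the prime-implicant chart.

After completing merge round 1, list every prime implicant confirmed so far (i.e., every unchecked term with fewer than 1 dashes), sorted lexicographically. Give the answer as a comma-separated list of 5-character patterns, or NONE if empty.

[col 0] 00001*, 00100*, 00101*, 00110*, 01001*, 01010*, 01100*, 01101*, 01110*, 01111*, 10000*, 10011*, 10101*, 10110*, 11000*, 11010*, 11011*, 11101*, 11110*, 11111*
[col 1] -0101*, -0110*, -1010*, -1101*, -1110*, -1111*, 0-001*, 0-100*, 0-101*, 0-110*, 00-01*, 001-0*, 0010-*, 01-01*, 01-10*, 011-0*, 011-1*, 0110-*, 0111-*, 1-000, 1-011, 1-101*, 1-110*, 11-10*, 11-11*, 110-0, 1101-*, 111-1*, 1111-*
[col 2] --101, --110, -1-10, -11-1, -111-, 0--01, 0-1-0, 0-10-, 011--, 11-1-
Prime implicants: --101, --110, -1-10, -11-1, -111-, 0--01, 0-1-0, 0-10-, 011--, 1-000, 1-011, 11-1-, 110-0

NONE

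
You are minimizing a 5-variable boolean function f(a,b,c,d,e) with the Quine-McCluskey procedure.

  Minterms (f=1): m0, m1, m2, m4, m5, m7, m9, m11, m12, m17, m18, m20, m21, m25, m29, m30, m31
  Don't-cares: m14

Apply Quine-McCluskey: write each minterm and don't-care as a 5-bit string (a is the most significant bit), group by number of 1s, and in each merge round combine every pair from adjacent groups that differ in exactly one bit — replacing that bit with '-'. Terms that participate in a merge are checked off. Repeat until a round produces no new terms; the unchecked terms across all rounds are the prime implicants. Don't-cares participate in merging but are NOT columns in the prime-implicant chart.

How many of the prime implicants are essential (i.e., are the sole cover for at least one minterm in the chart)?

size-2^0 implicants → 00000(✓)  00001(✓)  00010(✓)  00100(✓)  00101(✓)  00111(✓)  01001(✓)  01011(✓)  01100(✓)  01110(✓)  10001(✓)  10010(✓)  10100(✓)  10101(✓)  11001(✓)  11101(✓)  11110(✓)  11111(✓)
size-2^1 implicants → -0001(✓)  -0010  -0100(✓)  -0101(✓)  -1001(✓)  -1110  0-001(✓)  0-100  00-00(✓)  00-01(✓)  000-0  0000-(✓)  001-1  0010-(✓)  010-1  011-0  1-001(✓)  1-101(✓)  10-01(✓)  1010-(✓)  11-01(✓)  111-1  1111-
size-2^2 implicants → --001  -0-01  -010-  00-0-  1--01
Unchecked terms (primes): --001, -0-01, -0010, -010-, -1110, 0-100, 00-0-, 000-0, 001-1, 010-1, 011-0, 1--01, 111-1, 1111-
Minterm coverage:
  m0 ⊆ 00-0-,000-0
  m1 ⊆ --001,-0-01,00-0-
  m2 ⊆ -0010,000-0
  m4 ⊆ -010-,0-100,00-0-
  m5 ⊆ -0-01,-010-,00-0-,001-1
  m7 ⊆ 001-1 [E]
  m9 ⊆ --001,010-1
  m11 ⊆ 010-1 [E]
  m12 ⊆ 0-100,011-0
  m17 ⊆ --001,-0-01,1--01
  m18 ⊆ -0010 [E]
  m20 ⊆ -010- [E]
  m21 ⊆ -0-01,-010-,1--01
  m25 ⊆ --001,1--01
  m29 ⊆ 1--01,111-1
  m30 ⊆ -1110,1111-
  m31 ⊆ 111-1,1111-
E = {-0010, -010-, 001-1, 010-1}

4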